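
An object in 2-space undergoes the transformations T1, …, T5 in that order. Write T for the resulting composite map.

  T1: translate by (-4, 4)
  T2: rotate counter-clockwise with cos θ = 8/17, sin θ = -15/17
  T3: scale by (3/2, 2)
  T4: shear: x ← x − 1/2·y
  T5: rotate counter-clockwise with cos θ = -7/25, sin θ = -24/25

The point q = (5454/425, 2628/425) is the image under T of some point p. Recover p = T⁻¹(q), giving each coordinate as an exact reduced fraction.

T1 = [1 0 -4; 0 1 4; 0 0 1]
T2·T1 = [8/17 15/17 28/17; -15/17 8/17 92/17; 0 0 1]
T3·…·T1 = [12/17 45/34 42/17; -30/17 16/17 184/17; 0 0 1]
T4·…·T1 = [27/17 29/34 -50/17; -30/17 16/17 184/17; 0 0 1]
T5·…·T1 = [-909/425 113/170 4766/425; -438/425 -92/85 -88/425; 0 0 1]
det M = 3; M⁻¹ = [-92/255 -113/510 4; 146/425 -303/425 -4; 0 0 1]
M⁻¹ · (5454/425, 2628/425)ᵀ = (-2, -4)ᵀ

p = (-2, -4)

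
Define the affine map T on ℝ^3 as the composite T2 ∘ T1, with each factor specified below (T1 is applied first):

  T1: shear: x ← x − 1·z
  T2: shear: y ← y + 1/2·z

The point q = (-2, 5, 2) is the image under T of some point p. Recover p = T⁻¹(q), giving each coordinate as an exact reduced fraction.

T1 = [1 0 -1 0; 0 1 0 0; 0 0 1 0; 0 0 0 1]
T2·T1 = [1 0 -1 0; 0 1 1/2 0; 0 0 1 0; 0 0 0 1]
det M = 1; M⁻¹ = [1 0 1 0; 0 1 -1/2 0; 0 0 1 0; 0 0 0 1]
M⁻¹ · (-2, 5, 2)ᵀ = (0, 4, 2)ᵀ

p = (0, 4, 2)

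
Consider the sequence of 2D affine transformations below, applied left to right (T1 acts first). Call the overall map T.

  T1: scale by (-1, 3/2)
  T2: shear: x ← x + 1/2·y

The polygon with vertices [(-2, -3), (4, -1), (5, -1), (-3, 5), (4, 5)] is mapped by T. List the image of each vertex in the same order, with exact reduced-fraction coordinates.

T1 scale by (-1, 3/2): (-2, -3) → (2, -9/2); (4, -1) → (-4, -3/2); (5, -1) → (-5, -3/2); (-3, 5) → (3, 15/2); (4, 5) → (-4, 15/2)
T2 shear: x ← x + 1/2·y: (2, -9/2) → (-1/4, -9/2); (-4, -3/2) → (-19/4, -3/2); (-5, -3/2) → (-23/4, -3/2); (3, 15/2) → (27/4, 15/2); (-4, 15/2) → (-1/4, 15/2)

image vertices: (-1/4, -9/2), (-19/4, -3/2), (-23/4, -3/2), (27/4, 15/2), (-1/4, 15/2)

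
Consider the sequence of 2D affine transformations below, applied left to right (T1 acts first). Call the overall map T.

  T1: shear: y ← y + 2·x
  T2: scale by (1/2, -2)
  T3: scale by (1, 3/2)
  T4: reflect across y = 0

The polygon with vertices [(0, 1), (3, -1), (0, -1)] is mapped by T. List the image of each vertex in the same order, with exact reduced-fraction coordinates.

T1 shear: y ← y + 2·x: (0, 1) → (0, 1); (3, -1) → (3, 5); (0, -1) → (0, -1)
T2 scale by (1/2, -2): (0, 1) → (0, -2); (3, 5) → (3/2, -10); (0, -1) → (0, 2)
T3 scale by (1, 3/2): (0, -2) → (0, -3); (3/2, -10) → (3/2, -15); (0, 2) → (0, 3)
T4 reflect across y = 0: (0, -3) → (0, 3); (3/2, -15) → (3/2, 15); (0, 3) → (0, -3)

image vertices: (0, 3), (3/2, 15), (0, -3)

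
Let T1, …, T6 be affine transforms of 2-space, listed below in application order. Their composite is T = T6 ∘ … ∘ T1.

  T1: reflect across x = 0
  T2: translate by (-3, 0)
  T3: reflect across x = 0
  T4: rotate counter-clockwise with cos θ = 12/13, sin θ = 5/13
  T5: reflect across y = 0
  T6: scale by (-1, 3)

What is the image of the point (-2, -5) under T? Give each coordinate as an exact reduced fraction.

T1 reflect across x = 0: (-2, -5) → (2, -5)
T2 translate by (-3, 0): (2, -5) → (-1, -5)
T3 reflect across x = 0: (-1, -5) → (1, -5)
T4 rotate counter-clockwise with cos θ = 12/13, sin θ = 5/13: (1, -5) → (37/13, -55/13)
T5 reflect across y = 0: (37/13, -55/13) → (37/13, 55/13)
T6 scale by (-1, 3): (37/13, 55/13) → (-37/13, 165/13)

T(p) = (-37/13, 165/13)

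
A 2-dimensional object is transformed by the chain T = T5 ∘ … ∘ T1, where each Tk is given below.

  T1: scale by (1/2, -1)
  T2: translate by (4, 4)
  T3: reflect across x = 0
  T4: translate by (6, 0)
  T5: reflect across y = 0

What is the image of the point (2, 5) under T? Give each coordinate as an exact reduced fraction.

T1 scale by (1/2, -1): (2, 5) → (1, -5)
T2 translate by (4, 4): (1, -5) → (5, -1)
T3 reflect across x = 0: (5, -1) → (-5, -1)
T4 translate by (6, 0): (-5, -1) → (1, -1)
T5 reflect across y = 0: (1, -1) → (1, 1)

T(p) = (1, 1)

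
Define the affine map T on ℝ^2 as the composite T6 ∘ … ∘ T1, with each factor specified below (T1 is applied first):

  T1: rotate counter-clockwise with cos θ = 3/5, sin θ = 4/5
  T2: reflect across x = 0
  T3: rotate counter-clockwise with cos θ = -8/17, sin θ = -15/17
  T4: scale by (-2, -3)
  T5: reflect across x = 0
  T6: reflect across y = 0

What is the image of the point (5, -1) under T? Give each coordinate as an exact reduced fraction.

T(p) = (814/85, 447/85)

T1 rotate counter-clockwise with cos θ = 3/5, sin θ = 4/5: (5, -1) → (19/5, 17/5)
T2 reflect across x = 0: (19/5, 17/5) → (-19/5, 17/5)
T3 rotate counter-clockwise with cos θ = -8/17, sin θ = -15/17: (-19/5, 17/5) → (407/85, 149/85)
T4 scale by (-2, -3): (407/85, 149/85) → (-814/85, -447/85)
T5 reflect across x = 0: (-814/85, -447/85) → (814/85, -447/85)
T6 reflect across y = 0: (814/85, -447/85) → (814/85, 447/85)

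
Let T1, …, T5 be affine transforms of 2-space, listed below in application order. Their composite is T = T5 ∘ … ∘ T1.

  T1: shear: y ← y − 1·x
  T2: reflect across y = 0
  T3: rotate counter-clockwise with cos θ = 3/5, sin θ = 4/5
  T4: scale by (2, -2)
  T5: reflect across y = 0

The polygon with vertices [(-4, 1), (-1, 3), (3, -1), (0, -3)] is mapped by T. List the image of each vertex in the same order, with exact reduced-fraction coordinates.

image vertices: (16/5, -62/5), (26/5, -32/5), (-14/5, 48/5), (-24/5, 18/5)

T1 shear: y ← y − 1·x: (-4, 1) → (-4, 5); (-1, 3) → (-1, 4); (3, -1) → (3, -4); (0, -3) → (0, -3)
T2 reflect across y = 0: (-4, 5) → (-4, -5); (-1, 4) → (-1, -4); (3, -4) → (3, 4); (0, -3) → (0, 3)
T3 rotate counter-clockwise with cos θ = 3/5, sin θ = 4/5: (-4, -5) → (8/5, -31/5); (-1, -4) → (13/5, -16/5); (3, 4) → (-7/5, 24/5); (0, 3) → (-12/5, 9/5)
T4 scale by (2, -2): (8/5, -31/5) → (16/5, 62/5); (13/5, -16/5) → (26/5, 32/5); (-7/5, 24/5) → (-14/5, -48/5); (-12/5, 9/5) → (-24/5, -18/5)
T5 reflect across y = 0: (16/5, 62/5) → (16/5, -62/5); (26/5, 32/5) → (26/5, -32/5); (-14/5, -48/5) → (-14/5, 48/5); (-24/5, -18/5) → (-24/5, 18/5)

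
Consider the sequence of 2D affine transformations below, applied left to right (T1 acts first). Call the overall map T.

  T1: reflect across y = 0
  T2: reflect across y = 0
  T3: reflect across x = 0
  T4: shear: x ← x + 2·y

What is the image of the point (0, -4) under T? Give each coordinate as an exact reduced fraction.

T(p) = (-8, -4)

T1 reflect across y = 0: (0, -4) → (0, 4)
T2 reflect across y = 0: (0, 4) → (0, -4)
T3 reflect across x = 0: (0, -4) → (0, -4)
T4 shear: x ← x + 2·y: (0, -4) → (-8, -4)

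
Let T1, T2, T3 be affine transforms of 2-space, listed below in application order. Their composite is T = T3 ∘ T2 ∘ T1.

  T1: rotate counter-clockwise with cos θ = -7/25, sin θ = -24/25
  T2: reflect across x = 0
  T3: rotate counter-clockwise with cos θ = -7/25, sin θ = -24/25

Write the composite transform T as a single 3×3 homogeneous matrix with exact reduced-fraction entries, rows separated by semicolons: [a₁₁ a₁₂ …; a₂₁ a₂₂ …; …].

T = [-1 0 0; 0 1 0; 0 0 1]

T1 = [-7/25 24/25 0; -24/25 -7/25 0; 0 0 1]
T2·T1 = [7/25 -24/25 0; -24/25 -7/25 0; 0 0 1]
T3·…·T1 = [-1 0 0; 0 1 0; 0 0 1]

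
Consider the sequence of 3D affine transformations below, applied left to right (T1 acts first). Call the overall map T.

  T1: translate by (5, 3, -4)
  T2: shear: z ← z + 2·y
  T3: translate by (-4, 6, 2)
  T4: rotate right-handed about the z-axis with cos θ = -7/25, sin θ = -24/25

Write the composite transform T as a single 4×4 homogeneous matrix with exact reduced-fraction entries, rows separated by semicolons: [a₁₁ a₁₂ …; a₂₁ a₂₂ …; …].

T1 = [1 0 0 5; 0 1 0 3; 0 0 1 -4; 0 0 0 1]
T2·T1 = [1 0 0 5; 0 1 0 3; 0 2 1 2; 0 0 0 1]
T3·…·T1 = [1 0 0 1; 0 1 0 9; 0 2 1 4; 0 0 0 1]
T4·…·T1 = [-7/25 24/25 0 209/25; -24/25 -7/25 0 -87/25; 0 2 1 4; 0 0 0 1]

T = [-7/25 24/25 0 209/25; -24/25 -7/25 0 -87/25; 0 2 1 4; 0 0 0 1]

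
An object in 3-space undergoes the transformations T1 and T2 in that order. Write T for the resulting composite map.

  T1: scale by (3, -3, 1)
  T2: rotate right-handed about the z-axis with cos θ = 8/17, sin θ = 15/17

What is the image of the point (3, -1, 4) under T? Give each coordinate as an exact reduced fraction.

T(p) = (27/17, 159/17, 4)

T1 scale by (3, -3, 1): (3, -1, 4) → (9, 3, 4)
T2 rotate right-handed about the z-axis with cos θ = 8/17, sin θ = 15/17: (9, 3, 4) → (27/17, 159/17, 4)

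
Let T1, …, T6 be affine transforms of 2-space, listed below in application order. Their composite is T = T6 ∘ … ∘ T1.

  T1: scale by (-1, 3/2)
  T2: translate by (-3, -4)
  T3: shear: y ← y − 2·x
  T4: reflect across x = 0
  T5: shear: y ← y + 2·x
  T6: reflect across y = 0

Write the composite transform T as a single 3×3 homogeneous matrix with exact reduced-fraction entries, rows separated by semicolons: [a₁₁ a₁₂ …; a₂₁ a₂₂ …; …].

T1 = [-1 0 0; 0 3/2 0; 0 0 1]
T2·T1 = [-1 0 -3; 0 3/2 -4; 0 0 1]
T3·…·T1 = [-1 0 -3; 2 3/2 2; 0 0 1]
T4·…·T1 = [1 0 3; 2 3/2 2; 0 0 1]
T5·…·T1 = [1 0 3; 4 3/2 8; 0 0 1]
T6·…·T1 = [1 0 3; -4 -3/2 -8; 0 0 1]

T = [1 0 3; -4 -3/2 -8; 0 0 1]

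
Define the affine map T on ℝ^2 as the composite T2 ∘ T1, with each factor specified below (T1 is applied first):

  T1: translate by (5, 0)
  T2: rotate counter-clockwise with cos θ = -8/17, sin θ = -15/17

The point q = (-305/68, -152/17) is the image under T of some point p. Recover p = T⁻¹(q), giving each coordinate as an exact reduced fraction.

T1 = [1 0 5; 0 1 0; 0 0 1]
T2·T1 = [-8/17 15/17 -40/17; -15/17 -8/17 -75/17; 0 0 1]
det M = 1; M⁻¹ = [-8/17 -15/17 -5; 15/17 -8/17 0; 0 0 1]
M⁻¹ · (-305/68, -152/17)ᵀ = (5, 1/4)ᵀ

p = (5, 1/4)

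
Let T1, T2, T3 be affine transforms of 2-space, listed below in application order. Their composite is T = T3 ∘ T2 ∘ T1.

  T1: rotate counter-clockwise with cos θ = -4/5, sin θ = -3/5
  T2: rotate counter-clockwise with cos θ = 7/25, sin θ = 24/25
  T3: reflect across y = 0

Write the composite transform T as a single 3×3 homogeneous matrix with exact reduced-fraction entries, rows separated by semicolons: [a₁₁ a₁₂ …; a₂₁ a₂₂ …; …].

T = [44/125 117/125 0; 117/125 -44/125 0; 0 0 1]

T1 = [-4/5 3/5 0; -3/5 -4/5 0; 0 0 1]
T2·T1 = [44/125 117/125 0; -117/125 44/125 0; 0 0 1]
T3·…·T1 = [44/125 117/125 0; 117/125 -44/125 0; 0 0 1]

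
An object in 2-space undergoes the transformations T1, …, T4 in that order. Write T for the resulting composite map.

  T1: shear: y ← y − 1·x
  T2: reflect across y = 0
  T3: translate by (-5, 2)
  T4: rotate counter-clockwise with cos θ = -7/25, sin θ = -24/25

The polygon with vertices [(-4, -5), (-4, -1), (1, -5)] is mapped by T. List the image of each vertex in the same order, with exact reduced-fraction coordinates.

image vertices: (27/5, 39/5), (39/25, 223/25), (44/5, 8/5)

T1 shear: y ← y − 1·x: (-4, -5) → (-4, -1); (-4, -1) → (-4, 3); (1, -5) → (1, -6)
T2 reflect across y = 0: (-4, -1) → (-4, 1); (-4, 3) → (-4, -3); (1, -6) → (1, 6)
T3 translate by (-5, 2): (-4, 1) → (-9, 3); (-4, -3) → (-9, -1); (1, 6) → (-4, 8)
T4 rotate counter-clockwise with cos θ = -7/25, sin θ = -24/25: (-9, 3) → (27/5, 39/5); (-9, -1) → (39/25, 223/25); (-4, 8) → (44/5, 8/5)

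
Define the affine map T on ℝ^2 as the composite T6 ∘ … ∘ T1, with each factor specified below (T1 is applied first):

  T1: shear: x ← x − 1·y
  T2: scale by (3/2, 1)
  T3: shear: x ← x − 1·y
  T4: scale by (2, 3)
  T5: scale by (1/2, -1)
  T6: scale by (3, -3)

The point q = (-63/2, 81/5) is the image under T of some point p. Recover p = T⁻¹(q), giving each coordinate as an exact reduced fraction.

T1 = [1 -1 0; 0 1 0; 0 0 1]
T2·T1 = [3/2 -3/2 0; 0 1 0; 0 0 1]
T3·…·T1 = [3/2 -5/2 0; 0 1 0; 0 0 1]
T4·…·T1 = [3 -5 0; 0 3 0; 0 0 1]
T5·…·T1 = [3/2 -5/2 0; 0 -3 0; 0 0 1]
T6·…·T1 = [9/2 -15/2 0; 0 9 0; 0 0 1]
det M = 81/2; M⁻¹ = [2/9 5/27 0; 0 1/9 0; 0 0 1]
M⁻¹ · (-63/2, 81/5)ᵀ = (-4, 9/5)ᵀ

p = (-4, 9/5)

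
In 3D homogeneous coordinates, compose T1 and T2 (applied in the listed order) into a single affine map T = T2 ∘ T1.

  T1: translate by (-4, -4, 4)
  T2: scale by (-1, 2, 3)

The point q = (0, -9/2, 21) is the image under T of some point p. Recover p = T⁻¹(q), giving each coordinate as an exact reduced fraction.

T1 = [1 0 0 -4; 0 1 0 -4; 0 0 1 4; 0 0 0 1]
T2·T1 = [-1 0 0 4; 0 2 0 -8; 0 0 3 12; 0 0 0 1]
det M = -6; M⁻¹ = [-1 0 0 4; 0 1/2 0 4; 0 0 1/3 -4; 0 0 0 1]
M⁻¹ · (0, -9/2, 21)ᵀ = (4, 7/4, 3)ᵀ

p = (4, 7/4, 3)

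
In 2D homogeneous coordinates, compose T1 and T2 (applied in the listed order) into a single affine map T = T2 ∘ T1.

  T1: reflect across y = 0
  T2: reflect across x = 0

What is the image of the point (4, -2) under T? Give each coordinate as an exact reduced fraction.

T1 reflect across y = 0: (4, -2) → (4, 2)
T2 reflect across x = 0: (4, 2) → (-4, 2)

T(p) = (-4, 2)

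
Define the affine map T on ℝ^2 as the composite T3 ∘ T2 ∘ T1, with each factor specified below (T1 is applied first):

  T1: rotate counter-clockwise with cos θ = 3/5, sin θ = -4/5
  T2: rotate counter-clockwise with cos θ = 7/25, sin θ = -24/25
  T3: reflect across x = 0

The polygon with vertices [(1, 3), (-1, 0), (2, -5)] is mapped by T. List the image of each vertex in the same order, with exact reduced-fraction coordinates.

T1 rotate counter-clockwise with cos θ = 3/5, sin θ = -4/5: (1, 3) → (3, 1); (-1, 0) → (-3/5, 4/5); (2, -5) → (-14/5, -23/5)
T2 rotate counter-clockwise with cos θ = 7/25, sin θ = -24/25: (3, 1) → (9/5, -13/5); (-3/5, 4/5) → (3/5, 4/5); (-14/5, -23/5) → (-26/5, 7/5)
T3 reflect across x = 0: (9/5, -13/5) → (-9/5, -13/5); (3/5, 4/5) → (-3/5, 4/5); (-26/5, 7/5) → (26/5, 7/5)

image vertices: (-9/5, -13/5), (-3/5, 4/5), (26/5, 7/5)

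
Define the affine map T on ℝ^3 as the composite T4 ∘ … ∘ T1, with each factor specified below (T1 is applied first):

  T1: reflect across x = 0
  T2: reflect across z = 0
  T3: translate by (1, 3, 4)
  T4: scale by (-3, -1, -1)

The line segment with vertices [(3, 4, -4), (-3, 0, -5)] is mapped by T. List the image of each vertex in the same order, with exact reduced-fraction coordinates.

image vertices: (6, -7, -8), (-12, -3, -9)

T1 reflect across x = 0: (3, 4, -4) → (-3, 4, -4); (-3, 0, -5) → (3, 0, -5)
T2 reflect across z = 0: (-3, 4, -4) → (-3, 4, 4); (3, 0, -5) → (3, 0, 5)
T3 translate by (1, 3, 4): (-3, 4, 4) → (-2, 7, 8); (3, 0, 5) → (4, 3, 9)
T4 scale by (-3, -1, -1): (-2, 7, 8) → (6, -7, -8); (4, 3, 9) → (-12, -3, -9)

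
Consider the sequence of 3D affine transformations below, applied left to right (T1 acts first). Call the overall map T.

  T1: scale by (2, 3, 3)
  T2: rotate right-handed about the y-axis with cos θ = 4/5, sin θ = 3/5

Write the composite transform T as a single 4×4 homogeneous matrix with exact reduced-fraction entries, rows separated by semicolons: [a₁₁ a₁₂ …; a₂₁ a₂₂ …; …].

T1 = [2 0 0 0; 0 3 0 0; 0 0 3 0; 0 0 0 1]
T2·T1 = [8/5 0 9/5 0; 0 3 0 0; -6/5 0 12/5 0; 0 0 0 1]

T = [8/5 0 9/5 0; 0 3 0 0; -6/5 0 12/5 0; 0 0 0 1]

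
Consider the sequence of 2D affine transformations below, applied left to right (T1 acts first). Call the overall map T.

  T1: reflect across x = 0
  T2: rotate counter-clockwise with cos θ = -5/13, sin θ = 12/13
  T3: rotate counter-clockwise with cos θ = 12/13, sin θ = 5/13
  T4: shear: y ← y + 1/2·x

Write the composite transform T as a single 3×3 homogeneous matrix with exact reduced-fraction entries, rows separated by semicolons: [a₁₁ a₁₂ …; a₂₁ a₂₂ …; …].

T1 = [-1 0 0; 0 1 0; 0 0 1]
T2·T1 = [5/13 -12/13 0; -12/13 -5/13 0; 0 0 1]
T3·…·T1 = [120/169 -119/169 0; -119/169 -120/169 0; 0 0 1]
T4·…·T1 = [120/169 -119/169 0; -59/169 -359/338 0; 0 0 1]

T = [120/169 -119/169 0; -59/169 -359/338 0; 0 0 1]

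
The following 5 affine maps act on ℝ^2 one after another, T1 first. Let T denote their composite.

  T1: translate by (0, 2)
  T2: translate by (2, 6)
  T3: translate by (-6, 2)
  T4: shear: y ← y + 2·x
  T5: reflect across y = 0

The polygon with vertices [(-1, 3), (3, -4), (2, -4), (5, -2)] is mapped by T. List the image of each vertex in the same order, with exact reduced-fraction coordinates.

T1 translate by (0, 2): (-1, 3) → (-1, 5); (3, -4) → (3, -2); (2, -4) → (2, -2); (5, -2) → (5, 0)
T2 translate by (2, 6): (-1, 5) → (1, 11); (3, -2) → (5, 4); (2, -2) → (4, 4); (5, 0) → (7, 6)
T3 translate by (-6, 2): (1, 11) → (-5, 13); (5, 4) → (-1, 6); (4, 4) → (-2, 6); (7, 6) → (1, 8)
T4 shear: y ← y + 2·x: (-5, 13) → (-5, 3); (-1, 6) → (-1, 4); (-2, 6) → (-2, 2); (1, 8) → (1, 10)
T5 reflect across y = 0: (-5, 3) → (-5, -3); (-1, 4) → (-1, -4); (-2, 2) → (-2, -2); (1, 10) → (1, -10)

image vertices: (-5, -3), (-1, -4), (-2, -2), (1, -10)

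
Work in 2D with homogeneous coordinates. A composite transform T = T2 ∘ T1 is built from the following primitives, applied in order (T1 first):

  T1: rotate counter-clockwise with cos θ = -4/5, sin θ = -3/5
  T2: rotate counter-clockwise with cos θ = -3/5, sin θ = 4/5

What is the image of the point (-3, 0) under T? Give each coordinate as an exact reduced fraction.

T(p) = (-72/25, 21/25)

T1 rotate counter-clockwise with cos θ = -4/5, sin θ = -3/5: (-3, 0) → (12/5, 9/5)
T2 rotate counter-clockwise with cos θ = -3/5, sin θ = 4/5: (12/5, 9/5) → (-72/25, 21/25)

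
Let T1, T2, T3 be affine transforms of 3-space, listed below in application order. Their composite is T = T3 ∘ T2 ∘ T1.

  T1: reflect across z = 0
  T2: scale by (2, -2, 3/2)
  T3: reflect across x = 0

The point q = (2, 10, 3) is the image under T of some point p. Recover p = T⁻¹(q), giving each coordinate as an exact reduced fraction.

T1 = [1 0 0 0; 0 1 0 0; 0 0 -1 0; 0 0 0 1]
T2·T1 = [2 0 0 0; 0 -2 0 0; 0 0 -3/2 0; 0 0 0 1]
T3·…·T1 = [-2 0 0 0; 0 -2 0 0; 0 0 -3/2 0; 0 0 0 1]
det M = -6; M⁻¹ = [-1/2 0 0 0; 0 -1/2 0 0; 0 0 -2/3 0; 0 0 0 1]
M⁻¹ · (2, 10, 3)ᵀ = (-1, -5, -2)ᵀ

p = (-1, -5, -2)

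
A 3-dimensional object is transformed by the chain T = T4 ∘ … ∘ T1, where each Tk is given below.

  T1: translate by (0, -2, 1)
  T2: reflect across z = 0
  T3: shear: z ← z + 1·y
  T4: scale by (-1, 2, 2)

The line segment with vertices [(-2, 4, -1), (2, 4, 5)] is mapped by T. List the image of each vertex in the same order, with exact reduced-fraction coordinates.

image vertices: (2, 4, 4), (-2, 4, -8)

T1 translate by (0, -2, 1): (-2, 4, -1) → (-2, 2, 0); (2, 4, 5) → (2, 2, 6)
T2 reflect across z = 0: (-2, 2, 0) → (-2, 2, 0); (2, 2, 6) → (2, 2, -6)
T3 shear: z ← z + 1·y: (-2, 2, 0) → (-2, 2, 2); (2, 2, -6) → (2, 2, -4)
T4 scale by (-1, 2, 2): (-2, 2, 2) → (2, 4, 4); (2, 2, -4) → (-2, 4, -8)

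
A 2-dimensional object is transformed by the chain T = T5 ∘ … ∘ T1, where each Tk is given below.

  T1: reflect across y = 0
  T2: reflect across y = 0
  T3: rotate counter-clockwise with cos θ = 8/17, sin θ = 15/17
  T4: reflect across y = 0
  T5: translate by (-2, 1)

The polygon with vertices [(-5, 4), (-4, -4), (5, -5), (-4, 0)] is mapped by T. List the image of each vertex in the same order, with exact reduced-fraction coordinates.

T1 reflect across y = 0: (-5, 4) → (-5, -4); (-4, -4) → (-4, 4); (5, -5) → (5, 5); (-4, 0) → (-4, 0)
T2 reflect across y = 0: (-5, -4) → (-5, 4); (-4, 4) → (-4, -4); (5, 5) → (5, -5); (-4, 0) → (-4, 0)
T3 rotate counter-clockwise with cos θ = 8/17, sin θ = 15/17: (-5, 4) → (-100/17, -43/17); (-4, -4) → (28/17, -92/17); (5, -5) → (115/17, 35/17); (-4, 0) → (-32/17, -60/17)
T4 reflect across y = 0: (-100/17, -43/17) → (-100/17, 43/17); (28/17, -92/17) → (28/17, 92/17); (115/17, 35/17) → (115/17, -35/17); (-32/17, -60/17) → (-32/17, 60/17)
T5 translate by (-2, 1): (-100/17, 43/17) → (-134/17, 60/17); (28/17, 92/17) → (-6/17, 109/17); (115/17, -35/17) → (81/17, -18/17); (-32/17, 60/17) → (-66/17, 77/17)

image vertices: (-134/17, 60/17), (-6/17, 109/17), (81/17, -18/17), (-66/17, 77/17)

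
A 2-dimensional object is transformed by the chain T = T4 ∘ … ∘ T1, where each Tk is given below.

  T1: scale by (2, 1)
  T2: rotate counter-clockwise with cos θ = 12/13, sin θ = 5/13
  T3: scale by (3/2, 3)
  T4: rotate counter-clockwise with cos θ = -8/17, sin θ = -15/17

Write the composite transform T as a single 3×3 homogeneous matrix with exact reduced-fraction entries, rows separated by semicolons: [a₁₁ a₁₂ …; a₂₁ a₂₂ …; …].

T = [162/221 600/221 0; -60/17 -27/34 0; 0 0 1]

T1 = [2 0 0; 0 1 0; 0 0 1]
T2·T1 = [24/13 -5/13 0; 10/13 12/13 0; 0 0 1]
T3·…·T1 = [36/13 -15/26 0; 30/13 36/13 0; 0 0 1]
T4·…·T1 = [162/221 600/221 0; -60/17 -27/34 0; 0 0 1]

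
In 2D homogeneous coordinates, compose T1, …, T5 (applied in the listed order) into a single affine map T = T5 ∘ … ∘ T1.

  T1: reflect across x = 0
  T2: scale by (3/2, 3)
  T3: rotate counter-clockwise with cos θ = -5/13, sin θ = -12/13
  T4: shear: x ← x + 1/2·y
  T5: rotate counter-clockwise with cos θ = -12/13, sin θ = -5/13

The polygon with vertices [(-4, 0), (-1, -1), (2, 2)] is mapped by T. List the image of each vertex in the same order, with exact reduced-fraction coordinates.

T1 reflect across x = 0: (-4, 0) → (4, 0); (-1, -1) → (1, -1); (2, 2) → (-2, 2)
T2 scale by (3/2, 3): (4, 0) → (6, 0); (1, -1) → (3/2, -3); (-2, 2) → (-3, 6)
T3 rotate counter-clockwise with cos θ = -5/13, sin θ = -12/13: (6, 0) → (-30/13, -72/13); (3/2, -3) → (-87/26, -3/13); (-3, 6) → (87/13, 6/13)
T4 shear: x ← x + 1/2·y: (-30/13, -72/13) → (-66/13, -72/13); (-87/26, -3/13) → (-45/13, -3/13); (87/13, 6/13) → (90/13, 6/13)
T5 rotate counter-clockwise with cos θ = -12/13, sin θ = -5/13: (-66/13, -72/13) → (432/169, 1194/169); (-45/13, -3/13) → (525/169, 261/169); (90/13, 6/13) → (-1050/169, -522/169)

image vertices: (432/169, 1194/169), (525/169, 261/169), (-1050/169, -522/169)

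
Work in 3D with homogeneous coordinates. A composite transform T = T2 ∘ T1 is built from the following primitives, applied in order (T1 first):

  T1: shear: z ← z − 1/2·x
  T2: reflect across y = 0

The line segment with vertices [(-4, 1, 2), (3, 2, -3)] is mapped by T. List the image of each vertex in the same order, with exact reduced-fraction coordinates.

T1 shear: z ← z − 1/2·x: (-4, 1, 2) → (-4, 1, 4); (3, 2, -3) → (3, 2, -9/2)
T2 reflect across y = 0: (-4, 1, 4) → (-4, -1, 4); (3, 2, -9/2) → (3, -2, -9/2)

image vertices: (-4, -1, 4), (3, -2, -9/2)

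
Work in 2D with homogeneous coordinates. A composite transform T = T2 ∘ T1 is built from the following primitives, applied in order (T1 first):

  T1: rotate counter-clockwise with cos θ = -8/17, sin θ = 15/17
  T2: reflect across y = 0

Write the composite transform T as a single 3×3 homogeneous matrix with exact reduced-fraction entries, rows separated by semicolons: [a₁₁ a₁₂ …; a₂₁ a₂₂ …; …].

T1 = [-8/17 -15/17 0; 15/17 -8/17 0; 0 0 1]
T2·T1 = [-8/17 -15/17 0; -15/17 8/17 0; 0 0 1]

T = [-8/17 -15/17 0; -15/17 8/17 0; 0 0 1]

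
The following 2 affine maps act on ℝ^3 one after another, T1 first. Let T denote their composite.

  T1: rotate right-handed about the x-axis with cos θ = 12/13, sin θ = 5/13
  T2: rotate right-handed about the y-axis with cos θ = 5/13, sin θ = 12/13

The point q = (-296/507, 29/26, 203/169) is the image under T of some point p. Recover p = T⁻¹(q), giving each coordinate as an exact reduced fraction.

p = (-4/3, 1, -1/2)

T1 = [1 0 0 0; 0 12/13 -5/13 0; 0 5/13 12/13 0; 0 0 0 1]
T2·T1 = [5/13 60/169 144/169 0; 0 12/13 -5/13 0; -12/13 25/169 60/169 0; 0 0 0 1]
det M = 1; M⁻¹ = [5/13 0 -12/13 0; 60/169 12/13 25/169 0; 144/169 -5/13 60/169 0; 0 0 0 1]
M⁻¹ · (-296/507, 29/26, 203/169)ᵀ = (-4/3, 1, -1/2)ᵀ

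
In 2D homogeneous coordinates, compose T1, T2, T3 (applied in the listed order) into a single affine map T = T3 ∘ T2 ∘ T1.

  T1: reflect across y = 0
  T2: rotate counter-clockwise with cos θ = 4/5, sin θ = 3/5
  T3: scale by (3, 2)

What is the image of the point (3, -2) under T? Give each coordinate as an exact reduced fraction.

T1 reflect across y = 0: (3, -2) → (3, 2)
T2 rotate counter-clockwise with cos θ = 4/5, sin θ = 3/5: (3, 2) → (6/5, 17/5)
T3 scale by (3, 2): (6/5, 17/5) → (18/5, 34/5)

T(p) = (18/5, 34/5)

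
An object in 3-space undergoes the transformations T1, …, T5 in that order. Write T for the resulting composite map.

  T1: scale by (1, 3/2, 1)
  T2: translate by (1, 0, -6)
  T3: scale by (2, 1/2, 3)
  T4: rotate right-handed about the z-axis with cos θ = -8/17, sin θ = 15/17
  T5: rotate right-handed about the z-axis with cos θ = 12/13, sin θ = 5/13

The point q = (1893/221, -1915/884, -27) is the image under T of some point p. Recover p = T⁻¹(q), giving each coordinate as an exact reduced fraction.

p = (-5, -5, -3)

T1 = [1 0 0 0; 0 3/2 0 0; 0 0 1 0; 0 0 0 1]
T2·T1 = [1 0 0 1; 0 3/2 0 0; 0 0 1 -6; 0 0 0 1]
T3·…·T1 = [2 0 0 2; 0 3/4 0 0; 0 0 3 -18; 0 0 0 1]
T4·…·T1 = [-16/17 -45/68 0 -16/17; 30/17 -6/17 0 30/17; 0 0 3 -18; 0 0 0 1]
T5·…·T1 = [-342/221 -105/221 0 -342/221; 280/221 -513/884 0 280/221; 0 0 3 -18; 0 0 0 1]
det M = 9/2; M⁻¹ = [-171/442 70/221 0 -1; -560/663 -228/221 0 0; 0 0 1/3 6; 0 0 0 1]
M⁻¹ · (1893/221, -1915/884, -27)ᵀ = (-5, -5, -3)ᵀ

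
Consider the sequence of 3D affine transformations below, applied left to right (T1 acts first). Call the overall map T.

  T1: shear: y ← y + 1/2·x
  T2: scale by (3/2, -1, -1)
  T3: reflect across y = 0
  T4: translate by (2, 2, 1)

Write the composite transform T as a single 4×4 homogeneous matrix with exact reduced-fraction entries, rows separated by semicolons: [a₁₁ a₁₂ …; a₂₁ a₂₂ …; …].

T1 = [1 0 0 0; 1/2 1 0 0; 0 0 1 0; 0 0 0 1]
T2·T1 = [3/2 0 0 0; -1/2 -1 0 0; 0 0 -1 0; 0 0 0 1]
T3·…·T1 = [3/2 0 0 0; 1/2 1 0 0; 0 0 -1 0; 0 0 0 1]
T4·…·T1 = [3/2 0 0 2; 1/2 1 0 2; 0 0 -1 1; 0 0 0 1]

T = [3/2 0 0 2; 1/2 1 0 2; 0 0 -1 1; 0 0 0 1]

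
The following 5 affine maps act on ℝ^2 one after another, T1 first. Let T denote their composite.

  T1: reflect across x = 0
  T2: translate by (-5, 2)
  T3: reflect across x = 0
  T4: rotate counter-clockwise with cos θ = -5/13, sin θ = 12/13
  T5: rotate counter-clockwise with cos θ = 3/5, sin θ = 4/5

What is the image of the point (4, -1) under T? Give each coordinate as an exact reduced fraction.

T1 reflect across x = 0: (4, -1) → (-4, -1)
T2 translate by (-5, 2): (-4, -1) → (-9, 1)
T3 reflect across x = 0: (-9, 1) → (9, 1)
T4 rotate counter-clockwise with cos θ = -5/13, sin θ = 12/13: (9, 1) → (-57/13, 103/13)
T5 rotate counter-clockwise with cos θ = 3/5, sin θ = 4/5: (-57/13, 103/13) → (-583/65, 81/65)

T(p) = (-583/65, 81/65)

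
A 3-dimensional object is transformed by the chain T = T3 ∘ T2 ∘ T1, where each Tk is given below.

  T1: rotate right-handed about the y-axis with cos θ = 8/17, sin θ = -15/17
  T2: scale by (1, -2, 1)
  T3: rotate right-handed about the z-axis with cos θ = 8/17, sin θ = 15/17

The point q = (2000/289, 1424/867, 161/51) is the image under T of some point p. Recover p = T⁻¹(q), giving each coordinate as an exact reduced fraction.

p = (5, 8/3, -8/3)

T1 = [8/17 0 -15/17 0; 0 1 0 0; 15/17 0 8/17 0; 0 0 0 1]
T2·T1 = [8/17 0 -15/17 0; 0 -2 0 0; 15/17 0 8/17 0; 0 0 0 1]
T3·…·T1 = [64/289 30/17 -120/289 0; 120/289 -16/17 -225/289 0; 15/17 0 8/17 0; 0 0 0 1]
det M = -2; M⁻¹ = [64/289 120/289 15/17 0; 15/34 -4/17 0 0; -120/289 -225/289 8/17 0; 0 0 0 1]
M⁻¹ · (2000/289, 1424/867, 161/51)ᵀ = (5, 8/3, -8/3)ᵀ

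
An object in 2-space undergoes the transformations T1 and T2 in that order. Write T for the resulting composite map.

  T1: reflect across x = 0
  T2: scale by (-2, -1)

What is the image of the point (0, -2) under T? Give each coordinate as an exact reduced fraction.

T(p) = (0, 2)

T1 reflect across x = 0: (0, -2) → (0, -2)
T2 scale by (-2, -1): (0, -2) → (0, 2)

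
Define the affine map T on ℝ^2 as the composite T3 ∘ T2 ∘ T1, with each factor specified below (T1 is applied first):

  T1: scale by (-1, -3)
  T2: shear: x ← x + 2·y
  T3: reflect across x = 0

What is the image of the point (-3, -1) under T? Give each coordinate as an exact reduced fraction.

T1 scale by (-1, -3): (-3, -1) → (3, 3)
T2 shear: x ← x + 2·y: (3, 3) → (9, 3)
T3 reflect across x = 0: (9, 3) → (-9, 3)

T(p) = (-9, 3)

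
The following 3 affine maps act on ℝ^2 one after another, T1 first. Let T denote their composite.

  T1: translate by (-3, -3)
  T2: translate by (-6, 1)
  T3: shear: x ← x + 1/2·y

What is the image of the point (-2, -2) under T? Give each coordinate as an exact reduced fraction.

T(p) = (-13, -4)

T1 translate by (-3, -3): (-2, -2) → (-5, -5)
T2 translate by (-6, 1): (-5, -5) → (-11, -4)
T3 shear: x ← x + 1/2·y: (-11, -4) → (-13, -4)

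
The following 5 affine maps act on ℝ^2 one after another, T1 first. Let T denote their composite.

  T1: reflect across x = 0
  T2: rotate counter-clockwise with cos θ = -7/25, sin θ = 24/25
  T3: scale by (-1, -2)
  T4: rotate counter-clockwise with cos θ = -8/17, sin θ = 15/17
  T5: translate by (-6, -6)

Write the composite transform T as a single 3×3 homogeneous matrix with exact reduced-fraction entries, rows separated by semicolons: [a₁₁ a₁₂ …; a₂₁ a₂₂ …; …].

T1 = [-1 0 0; 0 1 0; 0 0 1]
T2·T1 = [7/25 -24/25 0; -24/25 -7/25 0; 0 0 1]
T3·…·T1 = [-7/25 24/25 0; 48/25 14/25 0; 0 0 1]
T4·…·T1 = [-664/425 -402/425 0; -489/425 248/425 0; 0 0 1]
T5·…·T1 = [-664/425 -402/425 -6; -489/425 248/425 -6; 0 0 1]

T = [-664/425 -402/425 -6; -489/425 248/425 -6; 0 0 1]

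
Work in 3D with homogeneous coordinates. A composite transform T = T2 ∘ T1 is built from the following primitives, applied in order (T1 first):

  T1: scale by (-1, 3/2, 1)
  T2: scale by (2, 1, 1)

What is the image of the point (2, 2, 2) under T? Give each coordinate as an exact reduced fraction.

T1 scale by (-1, 3/2, 1): (2, 2, 2) → (-2, 3, 2)
T2 scale by (2, 1, 1): (-2, 3, 2) → (-4, 3, 2)

T(p) = (-4, 3, 2)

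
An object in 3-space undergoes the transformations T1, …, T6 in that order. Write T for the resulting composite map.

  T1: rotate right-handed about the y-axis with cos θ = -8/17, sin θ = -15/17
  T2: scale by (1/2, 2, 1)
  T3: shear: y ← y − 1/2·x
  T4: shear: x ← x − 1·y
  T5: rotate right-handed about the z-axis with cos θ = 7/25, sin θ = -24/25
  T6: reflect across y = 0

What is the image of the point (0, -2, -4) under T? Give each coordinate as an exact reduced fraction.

T(p) = (-1201/425, 3293/425, 32/17)

T1 rotate right-handed about the y-axis with cos θ = -8/17, sin θ = -15/17: (0, -2, -4) → (60/17, -2, 32/17)
T2 scale by (1/2, 2, 1): (60/17, -2, 32/17) → (30/17, -4, 32/17)
T3 shear: y ← y − 1/2·x: (30/17, -4, 32/17) → (30/17, -83/17, 32/17)
T4 shear: x ← x − 1·y: (30/17, -83/17, 32/17) → (113/17, -83/17, 32/17)
T5 rotate right-handed about the z-axis with cos θ = 7/25, sin θ = -24/25: (113/17, -83/17, 32/17) → (-1201/425, -3293/425, 32/17)
T6 reflect across y = 0: (-1201/425, -3293/425, 32/17) → (-1201/425, 3293/425, 32/17)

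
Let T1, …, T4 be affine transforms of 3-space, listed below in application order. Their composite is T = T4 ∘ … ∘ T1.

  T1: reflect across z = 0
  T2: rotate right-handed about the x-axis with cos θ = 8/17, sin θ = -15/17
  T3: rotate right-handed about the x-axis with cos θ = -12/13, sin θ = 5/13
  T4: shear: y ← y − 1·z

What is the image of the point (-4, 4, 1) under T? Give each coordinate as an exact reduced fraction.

T(p) = (-4, -45/13, 53/13)

T1 reflect across z = 0: (-4, 4, 1) → (-4, 4, -1)
T2 rotate right-handed about the x-axis with cos θ = 8/17, sin θ = -15/17: (-4, 4, -1) → (-4, 1, -4)
T3 rotate right-handed about the x-axis with cos θ = -12/13, sin θ = 5/13: (-4, 1, -4) → (-4, 8/13, 53/13)
T4 shear: y ← y − 1·z: (-4, 8/13, 53/13) → (-4, -45/13, 53/13)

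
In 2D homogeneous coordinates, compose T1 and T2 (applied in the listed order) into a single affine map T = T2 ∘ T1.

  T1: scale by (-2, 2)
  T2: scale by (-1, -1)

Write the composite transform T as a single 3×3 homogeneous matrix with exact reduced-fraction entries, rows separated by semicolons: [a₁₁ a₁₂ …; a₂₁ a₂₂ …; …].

T1 = [-2 0 0; 0 2 0; 0 0 1]
T2·T1 = [2 0 0; 0 -2 0; 0 0 1]

T = [2 0 0; 0 -2 0; 0 0 1]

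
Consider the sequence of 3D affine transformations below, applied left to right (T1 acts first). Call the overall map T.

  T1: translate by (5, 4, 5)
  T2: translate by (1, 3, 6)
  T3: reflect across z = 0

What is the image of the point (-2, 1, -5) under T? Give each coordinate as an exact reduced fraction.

T1 translate by (5, 4, 5): (-2, 1, -5) → (3, 5, 0)
T2 translate by (1, 3, 6): (3, 5, 0) → (4, 8, 6)
T3 reflect across z = 0: (4, 8, 6) → (4, 8, -6)

T(p) = (4, 8, -6)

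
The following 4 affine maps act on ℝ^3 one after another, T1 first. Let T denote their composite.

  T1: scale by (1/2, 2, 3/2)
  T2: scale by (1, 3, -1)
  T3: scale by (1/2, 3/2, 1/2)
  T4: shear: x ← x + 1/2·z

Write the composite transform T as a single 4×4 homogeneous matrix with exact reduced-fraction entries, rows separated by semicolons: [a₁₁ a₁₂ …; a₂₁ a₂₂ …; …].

T1 = [1/2 0 0 0; 0 2 0 0; 0 0 3/2 0; 0 0 0 1]
T2·T1 = [1/2 0 0 0; 0 6 0 0; 0 0 -3/2 0; 0 0 0 1]
T3·…·T1 = [1/4 0 0 0; 0 9 0 0; 0 0 -3/4 0; 0 0 0 1]
T4·…·T1 = [1/4 0 -3/8 0; 0 9 0 0; 0 0 -3/4 0; 0 0 0 1]

T = [1/4 0 -3/8 0; 0 9 0 0; 0 0 -3/4 0; 0 0 0 1]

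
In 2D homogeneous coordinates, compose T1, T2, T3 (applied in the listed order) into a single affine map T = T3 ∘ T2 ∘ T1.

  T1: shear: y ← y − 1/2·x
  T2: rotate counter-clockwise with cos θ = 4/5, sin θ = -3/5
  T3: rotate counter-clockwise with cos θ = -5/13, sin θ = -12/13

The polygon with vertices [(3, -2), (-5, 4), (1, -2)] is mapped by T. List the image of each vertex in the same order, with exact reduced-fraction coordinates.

T1 shear: y ← y − 1/2·x: (3, -2) → (3, -7/2); (-5, 4) → (-5, 13/2); (1, -2) → (1, -5/2)
T2 rotate counter-clockwise with cos θ = 4/5, sin θ = -3/5: (3, -7/2) → (3/10, -23/5); (-5, 13/2) → (-1/10, 41/5); (1, -5/2) → (-7/10, -13/5)
T3 rotate counter-clockwise with cos θ = -5/13, sin θ = -12/13: (3/10, -23/5) → (-567/130, 97/65); (-1/10, 41/5) → (989/130, -199/65); (-7/10, -13/5) → (-277/130, 107/65)

image vertices: (-567/130, 97/65), (989/130, -199/65), (-277/130, 107/65)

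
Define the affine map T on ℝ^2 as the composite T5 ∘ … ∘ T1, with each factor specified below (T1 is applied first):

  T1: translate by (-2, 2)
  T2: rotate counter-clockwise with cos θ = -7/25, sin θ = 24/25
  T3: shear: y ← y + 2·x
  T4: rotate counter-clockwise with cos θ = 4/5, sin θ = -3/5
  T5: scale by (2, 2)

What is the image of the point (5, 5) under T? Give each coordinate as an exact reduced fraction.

T(p) = (-3642/125, -1706/125)

T1 translate by (-2, 2): (5, 5) → (3, 7)
T2 rotate counter-clockwise with cos θ = -7/25, sin θ = 24/25: (3, 7) → (-189/25, 23/25)
T3 shear: y ← y + 2·x: (-189/25, 23/25) → (-189/25, -71/5)
T4 rotate counter-clockwise with cos θ = 4/5, sin θ = -3/5: (-189/25, -71/5) → (-1821/125, -853/125)
T5 scale by (2, 2): (-1821/125, -853/125) → (-3642/125, -1706/125)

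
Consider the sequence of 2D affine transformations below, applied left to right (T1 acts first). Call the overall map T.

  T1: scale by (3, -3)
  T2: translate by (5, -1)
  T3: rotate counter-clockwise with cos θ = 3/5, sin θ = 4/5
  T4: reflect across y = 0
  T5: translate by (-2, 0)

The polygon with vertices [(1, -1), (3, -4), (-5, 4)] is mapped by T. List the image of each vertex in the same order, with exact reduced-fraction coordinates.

image vertices: (6/5, -38/5), (-12/5, -89/5), (12/5, 79/5)

T1 scale by (3, -3): (1, -1) → (3, 3); (3, -4) → (9, 12); (-5, 4) → (-15, -12)
T2 translate by (5, -1): (3, 3) → (8, 2); (9, 12) → (14, 11); (-15, -12) → (-10, -13)
T3 rotate counter-clockwise with cos θ = 3/5, sin θ = 4/5: (8, 2) → (16/5, 38/5); (14, 11) → (-2/5, 89/5); (-10, -13) → (22/5, -79/5)
T4 reflect across y = 0: (16/5, 38/5) → (16/5, -38/5); (-2/5, 89/5) → (-2/5, -89/5); (22/5, -79/5) → (22/5, 79/5)
T5 translate by (-2, 0): (16/5, -38/5) → (6/5, -38/5); (-2/5, -89/5) → (-12/5, -89/5); (22/5, 79/5) → (12/5, 79/5)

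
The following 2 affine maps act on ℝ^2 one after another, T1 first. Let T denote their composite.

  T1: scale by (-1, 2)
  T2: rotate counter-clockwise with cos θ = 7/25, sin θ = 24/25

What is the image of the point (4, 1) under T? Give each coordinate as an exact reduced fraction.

T(p) = (-76/25, -82/25)

T1 scale by (-1, 2): (4, 1) → (-4, 2)
T2 rotate counter-clockwise with cos θ = 7/25, sin θ = 24/25: (-4, 2) → (-76/25, -82/25)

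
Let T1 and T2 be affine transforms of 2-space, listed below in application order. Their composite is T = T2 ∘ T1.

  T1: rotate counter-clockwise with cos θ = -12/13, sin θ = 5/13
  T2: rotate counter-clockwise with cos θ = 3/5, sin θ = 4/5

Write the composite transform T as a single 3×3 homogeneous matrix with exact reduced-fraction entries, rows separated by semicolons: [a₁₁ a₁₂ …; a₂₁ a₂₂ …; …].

T1 = [-12/13 -5/13 0; 5/13 -12/13 0; 0 0 1]
T2·T1 = [-56/65 33/65 0; -33/65 -56/65 0; 0 0 1]

T = [-56/65 33/65 0; -33/65 -56/65 0; 0 0 1]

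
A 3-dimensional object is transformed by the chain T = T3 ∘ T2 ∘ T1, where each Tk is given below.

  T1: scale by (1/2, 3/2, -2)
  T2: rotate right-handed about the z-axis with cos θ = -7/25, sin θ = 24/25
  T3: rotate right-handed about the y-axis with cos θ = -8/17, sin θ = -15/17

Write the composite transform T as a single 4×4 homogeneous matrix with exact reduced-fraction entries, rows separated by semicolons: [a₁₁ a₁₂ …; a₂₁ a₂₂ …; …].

T1 = [1/2 0 0 0; 0 3/2 0 0; 0 0 -2 0; 0 0 0 1]
T2·T1 = [-7/50 -36/25 0 0; 12/25 -21/50 0 0; 0 0 -2 0; 0 0 0 1]
T3·…·T1 = [28/425 288/425 30/17 0; 12/25 -21/50 0 0; -21/170 -108/85 16/17 0; 0 0 0 1]

T = [28/425 288/425 30/17 0; 12/25 -21/50 0 0; -21/170 -108/85 16/17 0; 0 0 0 1]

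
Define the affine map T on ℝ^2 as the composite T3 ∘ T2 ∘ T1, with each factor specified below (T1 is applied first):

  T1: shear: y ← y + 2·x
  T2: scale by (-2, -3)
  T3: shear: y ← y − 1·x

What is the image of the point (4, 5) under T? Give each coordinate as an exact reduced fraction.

T1 shear: y ← y + 2·x: (4, 5) → (4, 13)
T2 scale by (-2, -3): (4, 13) → (-8, -39)
T3 shear: y ← y − 1·x: (-8, -39) → (-8, -31)

T(p) = (-8, -31)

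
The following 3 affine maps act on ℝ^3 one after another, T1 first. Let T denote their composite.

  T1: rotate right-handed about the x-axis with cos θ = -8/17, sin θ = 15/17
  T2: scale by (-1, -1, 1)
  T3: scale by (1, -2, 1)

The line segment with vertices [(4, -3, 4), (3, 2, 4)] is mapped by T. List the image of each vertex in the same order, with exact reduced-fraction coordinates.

image vertices: (-4, -72/17, -77/17), (-3, -152/17, -2/17)

T1 rotate right-handed about the x-axis with cos θ = -8/17, sin θ = 15/17: (4, -3, 4) → (4, -36/17, -77/17); (3, 2, 4) → (3, -76/17, -2/17)
T2 scale by (-1, -1, 1): (4, -36/17, -77/17) → (-4, 36/17, -77/17); (3, -76/17, -2/17) → (-3, 76/17, -2/17)
T3 scale by (1, -2, 1): (-4, 36/17, -77/17) → (-4, -72/17, -77/17); (-3, 76/17, -2/17) → (-3, -152/17, -2/17)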